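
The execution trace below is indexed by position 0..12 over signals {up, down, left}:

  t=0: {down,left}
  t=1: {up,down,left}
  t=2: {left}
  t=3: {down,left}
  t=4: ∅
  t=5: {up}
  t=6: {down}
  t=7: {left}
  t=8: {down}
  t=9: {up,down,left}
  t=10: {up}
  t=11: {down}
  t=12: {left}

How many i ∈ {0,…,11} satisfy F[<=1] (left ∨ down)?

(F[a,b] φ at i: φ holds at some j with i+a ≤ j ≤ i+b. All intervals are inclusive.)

Evaluate at each i in [0,11]:
  i=0: ✓ (witness j=0)
  i=1: ✓ (witness j=1)
  i=2: ✓ (witness j=2)
  i=3: ✓ (witness j=3)
  i=4: ✗ (none in [4,5])
  i=5: ✓ (witness j=6)
  i=6: ✓ (witness j=6)
  i=7: ✓ (witness j=7)
  i=8: ✓ (witness j=8)
  i=9: ✓ (witness j=9)
  i=10: ✓ (witness j=11)
  i=11: ✓ (witness j=11)
Positions where it holds: {0, 1, 2, 3, 5, 6, 7, 8, 9, 10, 11} → 11.

11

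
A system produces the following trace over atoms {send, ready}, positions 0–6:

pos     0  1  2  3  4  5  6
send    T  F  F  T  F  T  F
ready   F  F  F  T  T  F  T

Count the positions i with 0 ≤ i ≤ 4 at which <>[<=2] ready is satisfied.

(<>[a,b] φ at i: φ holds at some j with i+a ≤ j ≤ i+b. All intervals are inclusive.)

4

Evaluate at each i in [0,4]:
  i=0: ✗ (none in [0,2])
  i=1: ✓ (witness j=3)
  i=2: ✓ (witness j=3)
  i=3: ✓ (witness j=3)
  i=4: ✓ (witness j=4)
Positions where it holds: {1, 2, 3, 4} → 4.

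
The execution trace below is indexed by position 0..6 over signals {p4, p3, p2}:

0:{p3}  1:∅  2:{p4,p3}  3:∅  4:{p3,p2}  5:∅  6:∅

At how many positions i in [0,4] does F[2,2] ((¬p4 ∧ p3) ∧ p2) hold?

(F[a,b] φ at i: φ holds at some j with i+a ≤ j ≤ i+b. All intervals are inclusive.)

Evaluate at each i in [0,4]:
  i=0: ✗ (none in [2,2])
  i=1: ✗ (none in [3,3])
  i=2: ✓ (witness j=4)
  i=3: ✗ (none in [5,5])
  i=4: ✗ (none in [6,6])
Positions where it holds: {2} → 1.

1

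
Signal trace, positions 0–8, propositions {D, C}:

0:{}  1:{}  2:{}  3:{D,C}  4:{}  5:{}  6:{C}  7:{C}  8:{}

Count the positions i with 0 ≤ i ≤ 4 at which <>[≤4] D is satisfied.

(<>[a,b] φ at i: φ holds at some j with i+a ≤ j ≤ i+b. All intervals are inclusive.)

Evaluate at each i in [0,4]:
  i=0: ✓ (witness j=3)
  i=1: ✓ (witness j=3)
  i=2: ✓ (witness j=3)
  i=3: ✓ (witness j=3)
  i=4: ✗ (none in [4,8])
Positions where it holds: {0, 1, 2, 3} → 4.

4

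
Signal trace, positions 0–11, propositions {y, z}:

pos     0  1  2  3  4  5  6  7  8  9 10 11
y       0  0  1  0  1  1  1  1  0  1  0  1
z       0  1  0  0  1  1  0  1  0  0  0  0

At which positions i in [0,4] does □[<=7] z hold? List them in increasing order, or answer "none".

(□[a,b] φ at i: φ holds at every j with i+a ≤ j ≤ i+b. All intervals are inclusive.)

Evaluate at each i in [0,4]:
  i=0: ✗ (fails at j=0)
  i=1: ✗ (fails at j=2)
  i=2: ✗ (fails at j=2)
  i=3: ✗ (fails at j=3)
  i=4: ✗ (fails at j=6)

none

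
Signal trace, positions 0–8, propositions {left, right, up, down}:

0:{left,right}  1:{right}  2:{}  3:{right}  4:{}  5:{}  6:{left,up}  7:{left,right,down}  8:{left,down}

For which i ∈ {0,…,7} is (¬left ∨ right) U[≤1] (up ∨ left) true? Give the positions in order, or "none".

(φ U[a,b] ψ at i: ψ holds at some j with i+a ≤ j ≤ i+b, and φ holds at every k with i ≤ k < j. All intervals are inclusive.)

Evaluate at each i in [0,7]:
  i=0: ✓ (rhs at j=0)
  i=1: ✗ (no rhs in [1,2])
  i=2: ✗ (no rhs in [2,3])
  i=3: ✗ (no rhs in [3,4])
  i=4: ✗ (no rhs in [4,5])
  i=5: ✓ (rhs at j=6; lhs holds on [5,5])
  i=6: ✓ (rhs at j=6)
  i=7: ✓ (rhs at j=7)

0, 5, 6, 7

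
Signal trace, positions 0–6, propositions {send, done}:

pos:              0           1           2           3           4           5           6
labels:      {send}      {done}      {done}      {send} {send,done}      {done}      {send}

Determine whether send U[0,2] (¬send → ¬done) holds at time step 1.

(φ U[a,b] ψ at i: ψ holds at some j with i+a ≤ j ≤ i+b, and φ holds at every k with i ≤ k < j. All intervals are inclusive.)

Need some j in [1,3] with (¬send → ¬done), and send at every k in [1,j-1].
  j=1: (¬send → ¬done) false.
  j=2: (¬send → ¬done) false.
  j=3: (¬send → ¬done) holds, but send fails at k=1 → not this j.
No j in the window works → until fails.

Does not hold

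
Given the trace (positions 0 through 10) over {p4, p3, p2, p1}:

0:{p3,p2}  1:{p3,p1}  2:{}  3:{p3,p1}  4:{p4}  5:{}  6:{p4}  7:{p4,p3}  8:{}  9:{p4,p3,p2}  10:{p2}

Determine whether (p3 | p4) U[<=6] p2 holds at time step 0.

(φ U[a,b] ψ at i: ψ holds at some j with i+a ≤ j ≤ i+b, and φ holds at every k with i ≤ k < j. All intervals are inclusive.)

Need some j in [0,6] with p2, and (p3 | p4) at every k in [0,j-1].
  j=0: p2 holds; no prefix to check → satisfied.

True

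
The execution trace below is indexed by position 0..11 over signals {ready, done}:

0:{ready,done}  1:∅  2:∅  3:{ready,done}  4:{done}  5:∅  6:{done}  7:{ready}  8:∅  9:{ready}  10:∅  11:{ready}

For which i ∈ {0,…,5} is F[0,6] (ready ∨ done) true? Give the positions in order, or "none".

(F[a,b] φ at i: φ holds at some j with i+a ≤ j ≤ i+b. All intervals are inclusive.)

0, 1, 2, 3, 4, 5

Evaluate at each i in [0,5]:
  i=0: ✓ (witness j=0)
  i=1: ✓ (witness j=3)
  i=2: ✓ (witness j=3)
  i=3: ✓ (witness j=3)
  i=4: ✓ (witness j=4)
  i=5: ✓ (witness j=6)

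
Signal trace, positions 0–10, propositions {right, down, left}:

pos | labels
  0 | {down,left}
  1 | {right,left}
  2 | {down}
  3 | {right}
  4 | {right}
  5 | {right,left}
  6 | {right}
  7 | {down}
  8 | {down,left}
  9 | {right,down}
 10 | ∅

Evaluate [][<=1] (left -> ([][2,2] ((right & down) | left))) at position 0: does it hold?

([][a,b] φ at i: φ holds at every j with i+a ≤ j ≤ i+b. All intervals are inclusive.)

Does not hold

Check (left -> ([][2,2] ((right & down) | left))) at every j in [0,1]:
  j=0: antecedent true; consequent fails at 2 → ✗
  j=1: antecedent true; consequent fails at 3 → ✗
Fails at j=0 → formula fails.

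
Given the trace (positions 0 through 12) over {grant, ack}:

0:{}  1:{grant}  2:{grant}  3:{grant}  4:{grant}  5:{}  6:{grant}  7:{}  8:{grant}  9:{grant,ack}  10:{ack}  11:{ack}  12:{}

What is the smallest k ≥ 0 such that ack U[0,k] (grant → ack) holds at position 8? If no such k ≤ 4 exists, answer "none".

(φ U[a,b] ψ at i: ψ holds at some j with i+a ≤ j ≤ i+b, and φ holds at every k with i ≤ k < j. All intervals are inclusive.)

none

Need earliest j ≥ 8 with (grant → ack), and ack at every k in [8,j-1].
  j=8: rhs fails.
  j=9: rhs holds but lhs fails at k=8.
  j=10: rhs holds but lhs fails at k=8.
  j=11: rhs holds but lhs fails at k=8.
  j=12: rhs holds but lhs fails at k=8.
No witness within the range → none.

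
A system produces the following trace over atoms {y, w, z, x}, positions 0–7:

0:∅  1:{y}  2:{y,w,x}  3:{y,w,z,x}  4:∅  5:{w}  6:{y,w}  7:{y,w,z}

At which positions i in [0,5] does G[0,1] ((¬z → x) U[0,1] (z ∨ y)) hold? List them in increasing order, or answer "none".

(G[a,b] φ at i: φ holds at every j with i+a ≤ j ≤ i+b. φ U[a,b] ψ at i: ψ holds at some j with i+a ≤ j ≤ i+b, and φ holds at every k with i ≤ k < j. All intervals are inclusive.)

Evaluate at each i in [0,5]:
  i=0: ✗ (fails at j=0)
  i=1: ✓ (all of [1,2])
  i=2: ✓ (all of [2,3])
  i=3: ✗ (fails at j=4)
  i=4: ✗ (fails at j=4)
  i=5: ✗ (fails at j=5)

1, 2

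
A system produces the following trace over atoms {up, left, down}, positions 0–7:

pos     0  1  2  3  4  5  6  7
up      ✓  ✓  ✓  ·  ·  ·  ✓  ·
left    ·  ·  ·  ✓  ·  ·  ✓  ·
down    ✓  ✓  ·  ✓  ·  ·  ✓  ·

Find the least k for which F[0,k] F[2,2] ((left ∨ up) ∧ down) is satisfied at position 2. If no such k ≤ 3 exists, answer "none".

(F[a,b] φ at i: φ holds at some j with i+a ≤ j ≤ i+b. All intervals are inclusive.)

Scan j = 2,3,… for F[2,2] ((left ∨ up) ∧ down):
  j=2: fails
  j=3: fails
  j=4: holds
First hit at j=4, so smallest k = 4-2 = 2.

2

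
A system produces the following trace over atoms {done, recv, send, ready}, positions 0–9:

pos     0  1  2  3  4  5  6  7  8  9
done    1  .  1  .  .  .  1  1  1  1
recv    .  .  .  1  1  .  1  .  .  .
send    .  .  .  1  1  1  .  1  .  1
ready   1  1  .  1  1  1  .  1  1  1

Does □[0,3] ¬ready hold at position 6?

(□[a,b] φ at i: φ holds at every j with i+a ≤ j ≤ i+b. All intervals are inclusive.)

False

Check ¬ready at every j in [6,9]:
  j=6: true
  j=7: false
  j=8: false
  j=9: false
Fails at j=7 → formula fails.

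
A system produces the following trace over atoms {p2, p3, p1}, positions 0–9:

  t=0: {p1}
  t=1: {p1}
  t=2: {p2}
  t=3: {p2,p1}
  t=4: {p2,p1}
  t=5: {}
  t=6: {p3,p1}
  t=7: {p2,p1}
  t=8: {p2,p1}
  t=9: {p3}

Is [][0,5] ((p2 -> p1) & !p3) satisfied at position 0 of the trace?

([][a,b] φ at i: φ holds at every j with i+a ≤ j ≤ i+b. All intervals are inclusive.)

False

Check ((p2 -> p1) & !p3) at every j in [0,5]:
  j=0: true
  j=1: true
  j=2: false
  j=3: true
  j=4: true
  j=5: true
Fails at j=2 → formula fails.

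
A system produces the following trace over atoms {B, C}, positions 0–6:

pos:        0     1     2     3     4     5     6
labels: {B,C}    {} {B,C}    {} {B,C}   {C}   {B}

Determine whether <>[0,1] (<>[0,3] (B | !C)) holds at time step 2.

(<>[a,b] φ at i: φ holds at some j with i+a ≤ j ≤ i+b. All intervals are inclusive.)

True

Check <>[0,3] (B | !C) at each j in [2,3]:
  j=2: holds (witness at 2)
  j=3: holds (witness at 3)
Found at j=2 → formula holds.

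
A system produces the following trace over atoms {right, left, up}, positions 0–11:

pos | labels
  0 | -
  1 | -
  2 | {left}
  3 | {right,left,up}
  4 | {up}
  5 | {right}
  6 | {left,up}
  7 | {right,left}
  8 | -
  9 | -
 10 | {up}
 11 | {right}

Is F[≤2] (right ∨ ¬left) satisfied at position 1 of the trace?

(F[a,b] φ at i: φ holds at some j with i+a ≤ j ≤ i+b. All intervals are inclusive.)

Check (right ∨ ¬left) at each j in [1,3]:
  j=1: true
  j=2: false
  j=3: true
Found at j=1 → formula holds.

Yes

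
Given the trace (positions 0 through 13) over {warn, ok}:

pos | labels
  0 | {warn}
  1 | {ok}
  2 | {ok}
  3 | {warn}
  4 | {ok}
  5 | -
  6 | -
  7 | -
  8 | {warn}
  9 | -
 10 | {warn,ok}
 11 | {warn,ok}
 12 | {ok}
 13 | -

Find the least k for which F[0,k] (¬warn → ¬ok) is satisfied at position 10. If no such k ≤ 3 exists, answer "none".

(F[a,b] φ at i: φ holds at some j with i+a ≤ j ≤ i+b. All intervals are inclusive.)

Scan j = 10,11,… for (¬warn → ¬ok):
  j=10: holds
First hit at j=10, so smallest k = 10-10 = 0.

0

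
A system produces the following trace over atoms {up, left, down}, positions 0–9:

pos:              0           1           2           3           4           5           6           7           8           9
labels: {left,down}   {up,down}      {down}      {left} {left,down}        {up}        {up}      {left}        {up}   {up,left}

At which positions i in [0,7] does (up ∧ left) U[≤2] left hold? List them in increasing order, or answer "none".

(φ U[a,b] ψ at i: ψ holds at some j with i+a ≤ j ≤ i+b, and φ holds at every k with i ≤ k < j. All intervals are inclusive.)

0, 3, 4, 7

Evaluate at each i in [0,7]:
  i=0: ✓ (rhs at j=0)
  i=1: ✗ (lhs fails at k=1 before rhs at j=3)
  i=2: ✗ (lhs fails at k=2 before rhs at j=3)
  i=3: ✓ (rhs at j=3)
  i=4: ✓ (rhs at j=4)
  i=5: ✗ (lhs fails at k=5 before rhs at j=7)
  i=6: ✗ (lhs fails at k=6 before rhs at j=7)
  i=7: ✓ (rhs at j=7)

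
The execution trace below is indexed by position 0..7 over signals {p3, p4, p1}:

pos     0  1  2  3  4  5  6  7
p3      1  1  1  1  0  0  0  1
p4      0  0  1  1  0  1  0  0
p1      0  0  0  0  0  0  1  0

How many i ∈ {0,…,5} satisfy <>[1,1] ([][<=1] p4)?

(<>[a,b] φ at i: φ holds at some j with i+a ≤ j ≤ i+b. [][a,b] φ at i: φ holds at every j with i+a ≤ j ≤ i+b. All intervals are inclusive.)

Evaluate at each i in [0,5]:
  i=0: ✗ (none in [1,1])
  i=1: ✓ (witness j=2)
  i=2: ✗ (none in [3,3])
  i=3: ✗ (none in [4,4])
  i=4: ✗ (none in [5,5])
  i=5: ✗ (none in [6,6])
Positions where it holds: {1} → 1.

1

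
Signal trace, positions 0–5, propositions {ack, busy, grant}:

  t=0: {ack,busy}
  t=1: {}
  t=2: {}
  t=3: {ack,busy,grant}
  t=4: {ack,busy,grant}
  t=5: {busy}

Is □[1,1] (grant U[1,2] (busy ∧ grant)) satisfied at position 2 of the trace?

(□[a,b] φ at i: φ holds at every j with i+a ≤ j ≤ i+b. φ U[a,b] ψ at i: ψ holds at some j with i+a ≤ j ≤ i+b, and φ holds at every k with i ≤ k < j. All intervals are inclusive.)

Yes

Check (grant U[1,2] (busy ∧ grant)) at every j in [3,3]:
  j=3: holds
All positions satisfy it → formula holds.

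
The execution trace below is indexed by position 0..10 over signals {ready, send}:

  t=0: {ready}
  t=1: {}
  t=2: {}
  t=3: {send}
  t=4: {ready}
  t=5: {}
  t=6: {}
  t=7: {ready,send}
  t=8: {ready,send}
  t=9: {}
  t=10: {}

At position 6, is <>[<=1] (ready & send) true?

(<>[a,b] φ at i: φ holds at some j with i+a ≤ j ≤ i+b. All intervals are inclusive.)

Check (ready & send) at each j in [6,7]:
  j=6: false
  j=7: true
Found at j=7 → formula holds.

Yes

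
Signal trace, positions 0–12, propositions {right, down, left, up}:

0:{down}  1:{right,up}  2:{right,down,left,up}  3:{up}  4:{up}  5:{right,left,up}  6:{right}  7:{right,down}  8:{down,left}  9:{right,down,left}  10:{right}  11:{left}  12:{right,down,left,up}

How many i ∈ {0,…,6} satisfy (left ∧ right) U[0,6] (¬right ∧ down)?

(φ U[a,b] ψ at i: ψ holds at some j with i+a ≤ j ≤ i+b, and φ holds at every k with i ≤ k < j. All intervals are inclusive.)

1

Evaluate at each i in [0,6]:
  i=0: ✓ (rhs at j=0)
  i=1: ✗ (no rhs in [1,7])
  i=2: ✗ (lhs fails at k=3 before rhs at j=8)
  i=3: ✗ (lhs fails at k=3 before rhs at j=8)
  i=4: ✗ (lhs fails at k=4 before rhs at j=8)
  i=5: ✗ (lhs fails at k=6 before rhs at j=8)
  i=6: ✗ (lhs fails at k=6 before rhs at j=8)
Positions where it holds: {0} → 1.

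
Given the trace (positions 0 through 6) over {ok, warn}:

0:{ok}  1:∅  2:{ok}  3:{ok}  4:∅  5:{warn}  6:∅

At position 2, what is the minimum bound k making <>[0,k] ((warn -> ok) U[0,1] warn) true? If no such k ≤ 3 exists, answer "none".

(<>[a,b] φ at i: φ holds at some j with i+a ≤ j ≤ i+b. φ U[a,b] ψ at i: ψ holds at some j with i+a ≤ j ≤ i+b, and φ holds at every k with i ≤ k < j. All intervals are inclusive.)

2

Scan j = 2,3,… for ((warn -> ok) U[0,1] warn):
  j=2: fails
  j=3: fails
  j=4: holds
First hit at j=4, so smallest k = 4-2 = 2.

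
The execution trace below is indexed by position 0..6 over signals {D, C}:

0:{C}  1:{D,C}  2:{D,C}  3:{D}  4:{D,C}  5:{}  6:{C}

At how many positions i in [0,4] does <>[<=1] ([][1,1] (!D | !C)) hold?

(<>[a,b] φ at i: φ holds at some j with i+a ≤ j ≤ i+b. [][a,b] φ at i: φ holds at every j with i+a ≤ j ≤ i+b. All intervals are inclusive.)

4

Evaluate at each i in [0,4]:
  i=0: ✗ (none in [0,1])
  i=1: ✓ (witness j=2)
  i=2: ✓ (witness j=2)
  i=3: ✓ (witness j=4)
  i=4: ✓ (witness j=4)
Positions where it holds: {1, 2, 3, 4} → 4.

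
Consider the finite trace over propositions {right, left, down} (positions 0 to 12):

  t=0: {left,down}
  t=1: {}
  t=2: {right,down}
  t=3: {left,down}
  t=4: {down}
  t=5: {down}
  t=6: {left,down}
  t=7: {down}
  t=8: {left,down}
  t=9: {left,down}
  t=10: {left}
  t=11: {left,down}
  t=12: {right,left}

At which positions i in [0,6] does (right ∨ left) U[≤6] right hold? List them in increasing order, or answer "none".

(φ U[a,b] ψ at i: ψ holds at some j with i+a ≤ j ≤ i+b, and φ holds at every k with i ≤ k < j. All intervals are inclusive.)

Evaluate at each i in [0,6]:
  i=0: ✗ (lhs fails at k=1 before rhs at j=2)
  i=1: ✗ (lhs fails at k=1 before rhs at j=2)
  i=2: ✓ (rhs at j=2)
  i=3: ✗ (no rhs in [3,9])
  i=4: ✗ (no rhs in [4,10])
  i=5: ✗ (no rhs in [5,11])
  i=6: ✗ (lhs fails at k=7 before rhs at j=12)

2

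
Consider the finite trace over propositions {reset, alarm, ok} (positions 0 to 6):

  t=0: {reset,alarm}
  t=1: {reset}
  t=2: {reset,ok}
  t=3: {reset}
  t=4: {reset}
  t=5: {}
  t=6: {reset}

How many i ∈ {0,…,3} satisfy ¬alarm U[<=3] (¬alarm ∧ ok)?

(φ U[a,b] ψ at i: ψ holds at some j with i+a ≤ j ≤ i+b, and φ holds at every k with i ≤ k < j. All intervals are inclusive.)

2

Evaluate at each i in [0,3]:
  i=0: ✗ (lhs fails at k=0 before rhs at j=2)
  i=1: ✓ (rhs at j=2; lhs holds on [1,1])
  i=2: ✓ (rhs at j=2)
  i=3: ✗ (no rhs in [3,6])
Positions where it holds: {1, 2} → 2.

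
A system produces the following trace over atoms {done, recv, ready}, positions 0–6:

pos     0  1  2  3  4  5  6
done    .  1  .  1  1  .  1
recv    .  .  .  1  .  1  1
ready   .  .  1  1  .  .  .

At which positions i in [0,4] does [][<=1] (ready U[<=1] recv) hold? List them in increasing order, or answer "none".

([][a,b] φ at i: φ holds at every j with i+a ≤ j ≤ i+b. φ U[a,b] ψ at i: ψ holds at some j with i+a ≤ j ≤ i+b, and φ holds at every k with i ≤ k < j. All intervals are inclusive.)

Evaluate at each i in [0,4]:
  i=0: ✗ (fails at j=0)
  i=1: ✗ (fails at j=1)
  i=2: ✓ (all of [2,3])
  i=3: ✗ (fails at j=4)
  i=4: ✗ (fails at j=4)

2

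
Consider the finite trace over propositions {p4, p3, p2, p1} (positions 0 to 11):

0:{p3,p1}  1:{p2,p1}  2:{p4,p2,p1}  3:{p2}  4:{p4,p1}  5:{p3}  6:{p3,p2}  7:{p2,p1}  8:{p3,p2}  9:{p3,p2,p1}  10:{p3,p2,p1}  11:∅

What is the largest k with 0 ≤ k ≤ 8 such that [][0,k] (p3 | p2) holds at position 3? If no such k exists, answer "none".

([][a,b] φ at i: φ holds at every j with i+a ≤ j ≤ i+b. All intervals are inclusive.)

(p3 | p2) must hold from j=3 onward; find where it first fails.
  j=3: holds
  j=4: fails
Holds on [3,3], so largest k = 0.

0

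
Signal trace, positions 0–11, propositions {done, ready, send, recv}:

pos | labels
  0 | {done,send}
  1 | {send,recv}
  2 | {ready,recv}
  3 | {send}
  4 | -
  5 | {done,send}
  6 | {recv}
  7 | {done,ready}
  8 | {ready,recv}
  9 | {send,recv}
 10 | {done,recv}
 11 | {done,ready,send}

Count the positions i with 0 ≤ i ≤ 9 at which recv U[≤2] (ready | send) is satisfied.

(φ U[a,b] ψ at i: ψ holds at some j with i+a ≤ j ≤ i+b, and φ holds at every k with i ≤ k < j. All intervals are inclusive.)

Evaluate at each i in [0,9]:
  i=0: ✓ (rhs at j=0)
  i=1: ✓ (rhs at j=1)
  i=2: ✓ (rhs at j=2)
  i=3: ✓ (rhs at j=3)
  i=4: ✗ (lhs fails at k=4 before rhs at j=5)
  i=5: ✓ (rhs at j=5)
  i=6: ✓ (rhs at j=7; lhs holds on [6,6])
  i=7: ✓ (rhs at j=7)
  i=8: ✓ (rhs at j=8)
  i=9: ✓ (rhs at j=9)
Positions where it holds: {0, 1, 2, 3, 5, 6, 7, 8, 9} → 9.

9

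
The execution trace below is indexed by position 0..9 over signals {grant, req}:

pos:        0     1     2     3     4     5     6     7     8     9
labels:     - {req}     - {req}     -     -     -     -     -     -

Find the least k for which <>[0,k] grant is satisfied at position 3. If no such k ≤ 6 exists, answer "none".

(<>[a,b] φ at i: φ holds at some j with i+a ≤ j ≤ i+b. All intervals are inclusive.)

none

Scan j = 3,4,… for grant:
  j=3: fails
  j=4: fails
  j=5: fails
  j=6: fails
  j=7: fails
  j=8: fails
  j=9: fails
No j in [3,9] satisfies it → none.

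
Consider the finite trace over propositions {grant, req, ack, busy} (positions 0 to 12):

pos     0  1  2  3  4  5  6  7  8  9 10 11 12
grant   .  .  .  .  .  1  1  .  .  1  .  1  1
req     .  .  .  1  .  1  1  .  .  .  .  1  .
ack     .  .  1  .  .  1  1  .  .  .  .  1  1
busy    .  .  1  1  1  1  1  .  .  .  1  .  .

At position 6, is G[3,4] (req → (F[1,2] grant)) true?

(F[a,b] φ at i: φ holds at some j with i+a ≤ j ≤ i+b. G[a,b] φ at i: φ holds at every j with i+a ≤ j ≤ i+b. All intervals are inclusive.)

Check (req → (F[1,2] grant)) at every j in [9,10]:
  j=9: antecedent false → ✓
  j=10: antecedent false → ✓
All positions satisfy it → formula holds.

True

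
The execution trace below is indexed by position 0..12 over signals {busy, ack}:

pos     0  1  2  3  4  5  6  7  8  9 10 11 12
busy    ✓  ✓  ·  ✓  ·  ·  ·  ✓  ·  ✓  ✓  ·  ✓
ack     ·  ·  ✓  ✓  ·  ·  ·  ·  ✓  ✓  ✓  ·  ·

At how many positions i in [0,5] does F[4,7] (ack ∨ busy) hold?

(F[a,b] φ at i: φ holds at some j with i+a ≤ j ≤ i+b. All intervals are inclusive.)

6

Evaluate at each i in [0,5]:
  i=0: ✓ (witness j=7)
  i=1: ✓ (witness j=7)
  i=2: ✓ (witness j=7)
  i=3: ✓ (witness j=7)
  i=4: ✓ (witness j=8)
  i=5: ✓ (witness j=9)
Positions where it holds: {0, 1, 2, 3, 4, 5} → 6.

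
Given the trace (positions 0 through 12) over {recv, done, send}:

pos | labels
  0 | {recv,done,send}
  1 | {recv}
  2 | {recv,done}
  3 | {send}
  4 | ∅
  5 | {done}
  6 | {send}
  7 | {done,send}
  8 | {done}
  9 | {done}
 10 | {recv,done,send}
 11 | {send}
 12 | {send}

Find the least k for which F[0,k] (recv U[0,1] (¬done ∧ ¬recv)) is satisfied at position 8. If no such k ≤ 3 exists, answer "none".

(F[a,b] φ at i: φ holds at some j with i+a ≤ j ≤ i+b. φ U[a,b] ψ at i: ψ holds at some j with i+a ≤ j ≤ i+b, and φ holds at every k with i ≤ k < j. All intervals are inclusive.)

2

Scan j = 8,9,… for (recv U[0,1] (¬done ∧ ¬recv)):
  j=8: fails
  j=9: fails
  j=10: holds
First hit at j=10, so smallest k = 10-8 = 2.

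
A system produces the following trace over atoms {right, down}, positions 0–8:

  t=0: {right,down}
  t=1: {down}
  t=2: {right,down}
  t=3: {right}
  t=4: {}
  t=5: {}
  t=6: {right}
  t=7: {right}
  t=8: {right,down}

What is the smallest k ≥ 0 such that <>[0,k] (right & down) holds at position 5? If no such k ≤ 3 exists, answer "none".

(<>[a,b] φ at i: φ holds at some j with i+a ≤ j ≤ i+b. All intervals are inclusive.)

3

Scan j = 5,6,… for (right & down):
  j=5: fails
  j=6: fails
  j=7: fails
  j=8: holds
First hit at j=8, so smallest k = 8-5 = 3.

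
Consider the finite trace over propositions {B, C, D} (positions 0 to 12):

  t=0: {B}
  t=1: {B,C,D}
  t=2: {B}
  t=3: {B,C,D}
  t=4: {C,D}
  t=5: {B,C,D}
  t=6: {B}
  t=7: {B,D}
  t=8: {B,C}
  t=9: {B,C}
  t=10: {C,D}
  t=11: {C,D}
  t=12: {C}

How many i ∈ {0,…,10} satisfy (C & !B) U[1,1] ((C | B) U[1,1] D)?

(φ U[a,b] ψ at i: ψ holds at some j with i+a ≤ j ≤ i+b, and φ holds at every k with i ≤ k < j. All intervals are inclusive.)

0

Evaluate at each i in [0,10]:
  i=0: ✗ (no rhs in [1,1])
  i=1: ✗ (lhs fails at k=1 before rhs at j=2)
  i=2: ✗ (lhs fails at k=2 before rhs at j=3)
  i=3: ✗ (lhs fails at k=3 before rhs at j=4)
  i=4: ✗ (no rhs in [5,5])
  i=5: ✗ (lhs fails at k=5 before rhs at j=6)
  i=6: ✗ (no rhs in [7,7])
  i=7: ✗ (no rhs in [8,8])
  i=8: ✗ (lhs fails at k=8 before rhs at j=9)
  i=9: ✗ (lhs fails at k=9 before rhs at j=10)
  i=10: ✗ (no rhs in [11,11])
Positions where it holds: {} → 0.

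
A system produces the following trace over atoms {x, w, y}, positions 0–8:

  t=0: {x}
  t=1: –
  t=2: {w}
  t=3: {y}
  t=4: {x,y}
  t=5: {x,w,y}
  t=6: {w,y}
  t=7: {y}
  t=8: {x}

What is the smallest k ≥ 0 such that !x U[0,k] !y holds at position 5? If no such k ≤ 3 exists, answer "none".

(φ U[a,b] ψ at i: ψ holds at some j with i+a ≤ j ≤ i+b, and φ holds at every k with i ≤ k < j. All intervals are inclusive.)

none

Need earliest j ≥ 5 with !y, and !x at every k in [5,j-1].
  j=5: rhs fails.
  j=6: rhs fails.
  j=7: rhs fails.
  j=8: rhs holds but lhs fails at k=5.
No witness within the range → none.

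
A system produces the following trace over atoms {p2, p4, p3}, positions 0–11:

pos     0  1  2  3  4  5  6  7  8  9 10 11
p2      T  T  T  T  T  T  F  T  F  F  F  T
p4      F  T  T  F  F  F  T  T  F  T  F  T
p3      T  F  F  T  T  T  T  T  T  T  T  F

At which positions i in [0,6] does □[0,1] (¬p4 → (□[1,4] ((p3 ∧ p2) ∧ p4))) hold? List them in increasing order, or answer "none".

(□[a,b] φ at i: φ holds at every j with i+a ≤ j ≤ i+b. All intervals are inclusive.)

Evaluate at each i in [0,6]:
  i=0: ✗ (fails at j=0)
  i=1: ✓ (all of [1,2])
  i=2: ✗ (fails at j=3)
  i=3: ✗ (fails at j=3)
  i=4: ✗ (fails at j=4)
  i=5: ✗ (fails at j=5)
  i=6: ✓ (all of [6,7])

1, 6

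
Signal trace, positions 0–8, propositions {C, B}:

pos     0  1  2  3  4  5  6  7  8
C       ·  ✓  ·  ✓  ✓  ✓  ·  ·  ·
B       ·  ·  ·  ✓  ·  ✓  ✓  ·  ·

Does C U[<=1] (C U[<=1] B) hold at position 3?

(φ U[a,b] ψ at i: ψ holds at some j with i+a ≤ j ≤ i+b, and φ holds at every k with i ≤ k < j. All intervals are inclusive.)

True

Need some j in [3,4] with (C U[<=1] B), and C at every k in [3,j-1].
  j=3: (C U[<=1] B) holds; no prefix to check → satisfied.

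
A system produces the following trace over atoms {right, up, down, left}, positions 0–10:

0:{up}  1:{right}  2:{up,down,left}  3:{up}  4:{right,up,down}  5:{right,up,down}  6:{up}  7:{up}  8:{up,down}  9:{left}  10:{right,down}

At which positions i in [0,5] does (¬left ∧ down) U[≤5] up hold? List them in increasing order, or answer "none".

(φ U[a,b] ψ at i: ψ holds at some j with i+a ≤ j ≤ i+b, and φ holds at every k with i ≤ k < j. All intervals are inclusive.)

0, 2, 3, 4, 5

Evaluate at each i in [0,5]:
  i=0: ✓ (rhs at j=0)
  i=1: ✗ (lhs fails at k=1 before rhs at j=2)
  i=2: ✓ (rhs at j=2)
  i=3: ✓ (rhs at j=3)
  i=4: ✓ (rhs at j=4)
  i=5: ✓ (rhs at j=5)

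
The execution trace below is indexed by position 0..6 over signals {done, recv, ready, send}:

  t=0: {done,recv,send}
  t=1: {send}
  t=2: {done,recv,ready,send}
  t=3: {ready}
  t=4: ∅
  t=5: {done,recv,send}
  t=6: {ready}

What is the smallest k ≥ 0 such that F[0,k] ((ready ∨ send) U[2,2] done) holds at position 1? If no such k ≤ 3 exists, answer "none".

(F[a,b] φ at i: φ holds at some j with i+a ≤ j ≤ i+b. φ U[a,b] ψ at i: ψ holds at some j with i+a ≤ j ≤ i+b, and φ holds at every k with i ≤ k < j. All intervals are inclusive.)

none

Scan j = 1,2,… for ((ready ∨ send) U[2,2] done):
  j=1: fails
  j=2: fails
  j=3: fails
  j=4: fails
No j in [1,4] satisfies it → none.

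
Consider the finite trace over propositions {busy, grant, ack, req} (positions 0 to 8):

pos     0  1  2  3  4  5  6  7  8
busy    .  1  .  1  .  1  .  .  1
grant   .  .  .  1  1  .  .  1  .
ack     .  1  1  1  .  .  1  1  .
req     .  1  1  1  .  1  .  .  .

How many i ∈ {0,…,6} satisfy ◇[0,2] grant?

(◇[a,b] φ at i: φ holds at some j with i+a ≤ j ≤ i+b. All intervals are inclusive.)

Evaluate at each i in [0,6]:
  i=0: ✗ (none in [0,2])
  i=1: ✓ (witness j=3)
  i=2: ✓ (witness j=3)
  i=3: ✓ (witness j=3)
  i=4: ✓ (witness j=4)
  i=5: ✓ (witness j=7)
  i=6: ✓ (witness j=7)
Positions where it holds: {1, 2, 3, 4, 5, 6} → 6.

6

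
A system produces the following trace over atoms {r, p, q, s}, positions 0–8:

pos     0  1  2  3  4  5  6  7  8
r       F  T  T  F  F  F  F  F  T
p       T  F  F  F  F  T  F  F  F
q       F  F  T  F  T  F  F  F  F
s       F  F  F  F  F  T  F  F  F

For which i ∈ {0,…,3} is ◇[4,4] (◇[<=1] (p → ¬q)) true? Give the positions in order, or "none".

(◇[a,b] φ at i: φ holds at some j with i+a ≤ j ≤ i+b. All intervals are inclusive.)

0, 1, 2, 3

Evaluate at each i in [0,3]:
  i=0: ✓ (witness j=4)
  i=1: ✓ (witness j=5)
  i=2: ✓ (witness j=6)
  i=3: ✓ (witness j=7)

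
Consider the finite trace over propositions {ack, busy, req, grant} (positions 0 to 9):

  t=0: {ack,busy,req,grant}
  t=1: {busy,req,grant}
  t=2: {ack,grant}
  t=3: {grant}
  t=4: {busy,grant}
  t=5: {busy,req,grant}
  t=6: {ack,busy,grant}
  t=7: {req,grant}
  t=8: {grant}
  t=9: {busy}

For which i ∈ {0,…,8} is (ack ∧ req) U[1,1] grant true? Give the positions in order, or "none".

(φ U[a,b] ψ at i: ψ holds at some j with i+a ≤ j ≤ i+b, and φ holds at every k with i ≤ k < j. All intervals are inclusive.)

Evaluate at each i in [0,8]:
  i=0: ✓ (rhs at j=1; lhs holds on [0,0])
  i=1: ✗ (lhs fails at k=1 before rhs at j=2)
  i=2: ✗ (lhs fails at k=2 before rhs at j=3)
  i=3: ✗ (lhs fails at k=3 before rhs at j=4)
  i=4: ✗ (lhs fails at k=4 before rhs at j=5)
  i=5: ✗ (lhs fails at k=5 before rhs at j=6)
  i=6: ✗ (lhs fails at k=6 before rhs at j=7)
  i=7: ✗ (lhs fails at k=7 before rhs at j=8)
  i=8: ✗ (no rhs in [9,9])

0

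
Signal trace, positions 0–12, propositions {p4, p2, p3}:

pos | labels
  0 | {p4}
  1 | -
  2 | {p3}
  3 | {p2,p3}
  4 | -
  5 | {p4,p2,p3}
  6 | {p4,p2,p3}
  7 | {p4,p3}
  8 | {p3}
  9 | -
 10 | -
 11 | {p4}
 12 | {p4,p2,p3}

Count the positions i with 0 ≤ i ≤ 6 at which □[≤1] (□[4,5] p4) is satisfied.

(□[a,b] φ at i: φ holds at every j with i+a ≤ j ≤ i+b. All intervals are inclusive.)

Evaluate at each i in [0,6]:
  i=0: ✗ (fails at j=0)
  i=1: ✓ (all of [1,2])
  i=2: ✗ (fails at j=3)
  i=3: ✗ (fails at j=3)
  i=4: ✗ (fails at j=4)
  i=5: ✗ (fails at j=5)
  i=6: ✗ (fails at j=6)
Positions where it holds: {1} → 1.

1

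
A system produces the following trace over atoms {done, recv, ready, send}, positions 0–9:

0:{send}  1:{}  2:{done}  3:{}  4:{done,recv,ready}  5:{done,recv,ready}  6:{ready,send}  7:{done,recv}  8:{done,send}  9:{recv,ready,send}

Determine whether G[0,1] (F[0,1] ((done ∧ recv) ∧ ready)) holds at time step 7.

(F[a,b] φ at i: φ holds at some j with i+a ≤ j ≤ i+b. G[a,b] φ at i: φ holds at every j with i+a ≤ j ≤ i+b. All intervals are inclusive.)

Does not hold

Check F[0,1] ((done ∧ recv) ∧ ready) at every j in [7,8]:
  j=7: fails (none in [7,8])
  j=8: fails (none in [8,9])
Fails at j=7 → formula fails.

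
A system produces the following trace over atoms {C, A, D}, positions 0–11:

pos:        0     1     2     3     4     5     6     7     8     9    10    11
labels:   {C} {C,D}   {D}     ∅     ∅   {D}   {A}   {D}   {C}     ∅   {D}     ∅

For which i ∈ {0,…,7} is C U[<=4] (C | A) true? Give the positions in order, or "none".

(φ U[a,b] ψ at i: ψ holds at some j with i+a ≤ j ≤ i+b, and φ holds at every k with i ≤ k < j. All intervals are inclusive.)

Evaluate at each i in [0,7]:
  i=0: ✓ (rhs at j=0)
  i=1: ✓ (rhs at j=1)
  i=2: ✗ (lhs fails at k=2 before rhs at j=6)
  i=3: ✗ (lhs fails at k=3 before rhs at j=6)
  i=4: ✗ (lhs fails at k=4 before rhs at j=6)
  i=5: ✗ (lhs fails at k=5 before rhs at j=6)
  i=6: ✓ (rhs at j=6)
  i=7: ✗ (lhs fails at k=7 before rhs at j=8)

0, 1, 6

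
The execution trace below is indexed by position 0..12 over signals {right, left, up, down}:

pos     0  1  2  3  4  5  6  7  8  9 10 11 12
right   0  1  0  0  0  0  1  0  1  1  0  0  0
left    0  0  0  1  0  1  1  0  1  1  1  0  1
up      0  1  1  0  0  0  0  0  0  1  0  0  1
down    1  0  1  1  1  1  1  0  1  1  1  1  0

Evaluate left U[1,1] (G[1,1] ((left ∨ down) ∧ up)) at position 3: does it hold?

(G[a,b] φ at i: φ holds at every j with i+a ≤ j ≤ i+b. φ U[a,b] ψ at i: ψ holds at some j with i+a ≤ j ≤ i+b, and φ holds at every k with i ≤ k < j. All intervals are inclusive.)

Need some j in [4,4] with G[1,1] ((left ∨ down) ∧ up), and left at every k in [3,j-1].
  j=4: G[1,1] ((left ∨ down) ∧ up) — fails at 5.
No j in the window works → until fails.

Does not hold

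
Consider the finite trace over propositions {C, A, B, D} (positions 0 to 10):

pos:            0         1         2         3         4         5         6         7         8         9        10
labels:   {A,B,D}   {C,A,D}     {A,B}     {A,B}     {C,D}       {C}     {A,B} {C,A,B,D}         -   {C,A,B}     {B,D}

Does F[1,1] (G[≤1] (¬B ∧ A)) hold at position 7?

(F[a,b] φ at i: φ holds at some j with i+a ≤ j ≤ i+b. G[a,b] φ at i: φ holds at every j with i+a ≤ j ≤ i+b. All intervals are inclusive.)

Check G[≤1] (¬B ∧ A) at each j in [8,8]:
  j=8: fails at 8
No position in the window satisfies it → formula fails.

False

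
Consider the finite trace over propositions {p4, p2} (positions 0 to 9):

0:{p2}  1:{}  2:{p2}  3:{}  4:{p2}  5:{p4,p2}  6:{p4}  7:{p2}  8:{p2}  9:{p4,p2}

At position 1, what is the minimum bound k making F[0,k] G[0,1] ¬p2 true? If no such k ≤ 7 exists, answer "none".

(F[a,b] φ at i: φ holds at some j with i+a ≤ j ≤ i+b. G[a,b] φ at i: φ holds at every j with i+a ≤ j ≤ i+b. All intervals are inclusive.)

none

Scan j = 1,2,… for G[0,1] ¬p2:
  j=1: fails
  j=2: fails
  j=3: fails
  j=4: fails
  j=5: fails
  j=6: fails
  j=7: fails
  j=8: fails
No j in [1,8] satisfies it → none.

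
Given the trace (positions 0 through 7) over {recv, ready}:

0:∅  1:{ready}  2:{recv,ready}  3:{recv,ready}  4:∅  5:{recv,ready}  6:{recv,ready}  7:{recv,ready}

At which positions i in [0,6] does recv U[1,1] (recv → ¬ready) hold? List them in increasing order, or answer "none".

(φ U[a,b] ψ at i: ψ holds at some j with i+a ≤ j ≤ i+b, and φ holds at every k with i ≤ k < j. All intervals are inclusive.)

3

Evaluate at each i in [0,6]:
  i=0: ✗ (lhs fails at k=0 before rhs at j=1)
  i=1: ✗ (no rhs in [2,2])
  i=2: ✗ (no rhs in [3,3])
  i=3: ✓ (rhs at j=4; lhs holds on [3,3])
  i=4: ✗ (no rhs in [5,5])
  i=5: ✗ (no rhs in [6,6])
  i=6: ✗ (no rhs in [7,7])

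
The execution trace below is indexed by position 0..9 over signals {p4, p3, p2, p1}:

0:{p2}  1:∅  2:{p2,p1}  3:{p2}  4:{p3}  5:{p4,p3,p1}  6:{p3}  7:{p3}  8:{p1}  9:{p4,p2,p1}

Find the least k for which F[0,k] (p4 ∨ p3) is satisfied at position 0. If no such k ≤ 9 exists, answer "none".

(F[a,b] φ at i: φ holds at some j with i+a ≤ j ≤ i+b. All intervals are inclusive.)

Scan j = 0,1,… for (p4 ∨ p3):
  j=0: fails
  j=1: fails
  j=2: fails
  j=3: fails
  j=4: holds
First hit at j=4, so smallest k = 4-0 = 4.

4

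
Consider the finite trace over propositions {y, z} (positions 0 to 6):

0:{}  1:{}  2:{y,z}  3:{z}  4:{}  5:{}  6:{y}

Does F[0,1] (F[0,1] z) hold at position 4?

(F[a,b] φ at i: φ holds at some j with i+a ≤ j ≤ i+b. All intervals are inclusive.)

Does not hold

Check F[0,1] z at each j in [4,5]:
  j=4: fails (none in [4,5])
  j=5: fails (none in [5,6])
No position in the window satisfies it → formula fails.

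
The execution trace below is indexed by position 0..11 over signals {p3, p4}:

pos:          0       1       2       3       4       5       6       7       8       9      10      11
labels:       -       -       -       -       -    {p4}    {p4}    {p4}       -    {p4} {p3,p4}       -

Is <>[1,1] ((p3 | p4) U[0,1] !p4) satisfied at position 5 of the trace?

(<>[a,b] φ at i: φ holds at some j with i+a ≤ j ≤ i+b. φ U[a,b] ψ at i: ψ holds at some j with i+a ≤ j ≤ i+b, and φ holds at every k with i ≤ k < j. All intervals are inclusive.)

Check ((p3 | p4) U[0,1] !p4) at each j in [6,6]:
  j=6: fails
No position in the window satisfies it → formula fails.

No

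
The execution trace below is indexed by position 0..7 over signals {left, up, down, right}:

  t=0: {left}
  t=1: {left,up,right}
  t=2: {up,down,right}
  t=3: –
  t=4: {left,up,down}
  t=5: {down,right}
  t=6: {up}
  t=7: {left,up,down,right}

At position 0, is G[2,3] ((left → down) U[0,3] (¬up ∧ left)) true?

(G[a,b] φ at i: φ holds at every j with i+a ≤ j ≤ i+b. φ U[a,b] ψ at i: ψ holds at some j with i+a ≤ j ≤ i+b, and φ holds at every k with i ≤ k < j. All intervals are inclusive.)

Check ((left → down) U[0,3] (¬up ∧ left)) at every j in [2,3]:
  j=2: fails
  j=3: fails
Fails at j=2 → formula fails.

No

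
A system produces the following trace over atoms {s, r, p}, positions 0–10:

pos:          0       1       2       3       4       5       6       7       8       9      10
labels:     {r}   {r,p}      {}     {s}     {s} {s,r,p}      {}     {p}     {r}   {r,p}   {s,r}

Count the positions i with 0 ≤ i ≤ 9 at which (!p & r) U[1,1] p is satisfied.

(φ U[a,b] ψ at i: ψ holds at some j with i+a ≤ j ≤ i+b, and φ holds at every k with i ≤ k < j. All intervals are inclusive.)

Evaluate at each i in [0,9]:
  i=0: ✓ (rhs at j=1; lhs holds on [0,0])
  i=1: ✗ (no rhs in [2,2])
  i=2: ✗ (no rhs in [3,3])
  i=3: ✗ (no rhs in [4,4])
  i=4: ✗ (lhs fails at k=4 before rhs at j=5)
  i=5: ✗ (no rhs in [6,6])
  i=6: ✗ (lhs fails at k=6 before rhs at j=7)
  i=7: ✗ (no rhs in [8,8])
  i=8: ✓ (rhs at j=9; lhs holds on [8,8])
  i=9: ✗ (no rhs in [10,10])
Positions where it holds: {0, 8} → 2.

2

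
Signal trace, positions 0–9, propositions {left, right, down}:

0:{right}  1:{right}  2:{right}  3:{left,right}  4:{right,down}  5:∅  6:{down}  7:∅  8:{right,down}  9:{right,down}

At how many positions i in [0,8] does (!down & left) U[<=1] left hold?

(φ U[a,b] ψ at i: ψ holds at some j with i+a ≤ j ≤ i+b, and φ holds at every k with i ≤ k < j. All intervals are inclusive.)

Evaluate at each i in [0,8]:
  i=0: ✗ (no rhs in [0,1])
  i=1: ✗ (no rhs in [1,2])
  i=2: ✗ (lhs fails at k=2 before rhs at j=3)
  i=3: ✓ (rhs at j=3)
  i=4: ✗ (no rhs in [4,5])
  i=5: ✗ (no rhs in [5,6])
  i=6: ✗ (no rhs in [6,7])
  i=7: ✗ (no rhs in [7,8])
  i=8: ✗ (no rhs in [8,9])
Positions where it holds: {3} → 1.

1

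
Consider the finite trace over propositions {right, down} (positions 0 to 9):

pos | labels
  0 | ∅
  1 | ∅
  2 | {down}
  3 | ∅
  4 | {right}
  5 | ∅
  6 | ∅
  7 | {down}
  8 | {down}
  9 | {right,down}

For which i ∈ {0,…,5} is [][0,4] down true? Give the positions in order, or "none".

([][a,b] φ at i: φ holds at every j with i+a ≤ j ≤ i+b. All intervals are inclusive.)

none

Evaluate at each i in [0,5]:
  i=0: ✗ (fails at j=0)
  i=1: ✗ (fails at j=1)
  i=2: ✗ (fails at j=3)
  i=3: ✗ (fails at j=3)
  i=4: ✗ (fails at j=4)
  i=5: ✗ (fails at j=5)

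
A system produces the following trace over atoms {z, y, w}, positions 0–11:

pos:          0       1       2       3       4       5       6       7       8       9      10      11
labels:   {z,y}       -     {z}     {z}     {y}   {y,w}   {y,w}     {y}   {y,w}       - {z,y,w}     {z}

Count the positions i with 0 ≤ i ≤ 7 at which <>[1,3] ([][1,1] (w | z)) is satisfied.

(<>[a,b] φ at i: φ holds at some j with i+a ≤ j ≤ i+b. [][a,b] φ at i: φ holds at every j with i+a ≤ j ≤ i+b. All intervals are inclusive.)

Evaluate at each i in [0,7]:
  i=0: ✓ (witness j=1)
  i=1: ✓ (witness j=2)
  i=2: ✓ (witness j=4)
  i=3: ✓ (witness j=4)
  i=4: ✓ (witness j=5)
  i=5: ✓ (witness j=7)
  i=6: ✓ (witness j=7)
  i=7: ✓ (witness j=9)
Positions where it holds: {0, 1, 2, 3, 4, 5, 6, 7} → 8.

8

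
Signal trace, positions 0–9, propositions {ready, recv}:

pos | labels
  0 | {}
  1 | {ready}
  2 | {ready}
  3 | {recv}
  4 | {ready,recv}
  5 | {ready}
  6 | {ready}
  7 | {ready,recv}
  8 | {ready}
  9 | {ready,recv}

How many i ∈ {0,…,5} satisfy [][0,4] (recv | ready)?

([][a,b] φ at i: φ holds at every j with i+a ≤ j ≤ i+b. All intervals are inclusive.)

5

Evaluate at each i in [0,5]:
  i=0: ✗ (fails at j=0)
  i=1: ✓ (all of [1,5])
  i=2: ✓ (all of [2,6])
  i=3: ✓ (all of [3,7])
  i=4: ✓ (all of [4,8])
  i=5: ✓ (all of [5,9])
Positions where it holds: {1, 2, 3, 4, 5} → 5.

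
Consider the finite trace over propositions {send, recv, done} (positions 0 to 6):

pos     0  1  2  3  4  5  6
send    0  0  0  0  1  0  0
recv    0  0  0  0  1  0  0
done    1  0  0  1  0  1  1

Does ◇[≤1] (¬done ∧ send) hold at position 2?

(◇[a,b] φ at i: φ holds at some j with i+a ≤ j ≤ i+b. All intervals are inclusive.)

False

Check (¬done ∧ send) at each j in [2,3]:
  j=2: false
  j=3: false
No position in the window satisfies it → formula fails.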